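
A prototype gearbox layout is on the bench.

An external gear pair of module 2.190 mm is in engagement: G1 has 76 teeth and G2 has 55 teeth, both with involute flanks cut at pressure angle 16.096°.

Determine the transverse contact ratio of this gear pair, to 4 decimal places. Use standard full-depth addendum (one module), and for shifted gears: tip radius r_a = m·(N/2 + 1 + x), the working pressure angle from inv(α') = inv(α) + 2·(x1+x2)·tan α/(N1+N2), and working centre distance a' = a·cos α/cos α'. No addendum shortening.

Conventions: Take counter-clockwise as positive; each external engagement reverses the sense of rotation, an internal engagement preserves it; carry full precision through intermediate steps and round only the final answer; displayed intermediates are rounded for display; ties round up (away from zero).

2.0655

single-mesh involute tooth geometry (76T engaging 55T at module 2.190)
base radii: r_b1 = 79.957652, r_b2 = 57.864090
tip radii: r_a1 = 85.410000, r_a2 = 62.415000
no profile shift: α' = α, a' = a
action lengths: √(r_a1²−r_b1²) = 30.027354, √(r_a2²−r_b2²) = 23.396138
base pitch p_b = π·m·cos α = 6.610378
CR = (30.027354 + 23.396138 − 143.445000·sin 16.09600°)/6.610378 = 2.065496
contact ratio ≈ 2.0655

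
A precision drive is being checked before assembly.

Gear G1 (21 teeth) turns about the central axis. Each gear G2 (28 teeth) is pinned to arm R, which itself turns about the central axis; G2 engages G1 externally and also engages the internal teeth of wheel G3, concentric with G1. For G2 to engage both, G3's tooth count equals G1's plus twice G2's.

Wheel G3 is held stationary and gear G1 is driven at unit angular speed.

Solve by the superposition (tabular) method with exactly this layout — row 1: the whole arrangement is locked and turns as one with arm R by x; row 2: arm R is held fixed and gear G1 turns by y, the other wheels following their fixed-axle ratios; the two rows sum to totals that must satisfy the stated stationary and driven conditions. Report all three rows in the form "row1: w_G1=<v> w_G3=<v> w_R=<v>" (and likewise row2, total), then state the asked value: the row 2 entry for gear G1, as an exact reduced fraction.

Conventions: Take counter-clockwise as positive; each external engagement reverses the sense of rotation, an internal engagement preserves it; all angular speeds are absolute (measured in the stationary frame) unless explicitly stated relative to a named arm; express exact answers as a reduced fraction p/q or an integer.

row1: w_G1=3/14 w_G3=3/14 w_R=3/14
row2: w_G1=11/14 w_G3=-3/14 w_R=0
total: w_G1=1 w_G3=0 w_R=3/14
asked value: 11/14

class = planetary set [G3 = 21+2·28 = 77; Willis about the carrier]
row 1 — lock + rotate with arm: ω_sun = ω_ring = ω_arm = x
row 2 — arm fixed, fixed-axis ratios: sun y, ring −(21/77)·y, arm 0
boundary: total ω_ring = x − (21/77)·y = 0 and total ω_sun = x + y = 1  ⇒  y = 11/14, x = 3/14
row 2 ring = −(21/77)·11/14 = -3/14
totals (row 1 + row 2): sun 3/14 + 11/14 = 1, ring 3/14 + (-3/14) = 0, arm 3/14 + 0 = 3/14
asked cell (row2, sun) = 11/14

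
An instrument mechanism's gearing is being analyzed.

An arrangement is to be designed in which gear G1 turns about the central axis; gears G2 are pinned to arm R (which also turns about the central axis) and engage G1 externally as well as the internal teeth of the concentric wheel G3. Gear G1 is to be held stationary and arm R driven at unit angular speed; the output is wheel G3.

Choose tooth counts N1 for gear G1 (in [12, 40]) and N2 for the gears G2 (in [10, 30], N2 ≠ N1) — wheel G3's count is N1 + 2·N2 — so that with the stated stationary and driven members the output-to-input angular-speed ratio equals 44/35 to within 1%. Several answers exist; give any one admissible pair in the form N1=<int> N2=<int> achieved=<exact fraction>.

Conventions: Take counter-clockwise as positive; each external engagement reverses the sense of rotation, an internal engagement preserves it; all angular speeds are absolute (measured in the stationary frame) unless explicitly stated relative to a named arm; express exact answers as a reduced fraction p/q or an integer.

class = planetary set [ratio 44/35 wanted; Willis about the carrier]
Willis with ω_sun = 0: ω_ring/ω_arm = (N1+N3)/N3; set equal to 44/35  ⇒  N3/N1 = 1/(44/35 − 1) = 35/9
N3 = N1 + 2·N2  ⇒  N2/N1 = (N3/N1 − 1)/2 = (35/9 − 1)/2 = 13/9
smallest multiple with N1 ≥ 12 and N2 ≥ 10: k = 2  ⇒  N1 = 2·9 = 18, N2 = 2·13 = 26 (N1 ≤ 40, N2 ≤ 30, N2 ≠ N1 ✓), N3 = 18 + 2·26 = 70
check: (N1+N3)/N3 with N1 = 18, N3 = 70 gives 44/35; |achieved − target| = 0 ≤ 11/875 ✓

N1=18 N2=26 achieved=44/35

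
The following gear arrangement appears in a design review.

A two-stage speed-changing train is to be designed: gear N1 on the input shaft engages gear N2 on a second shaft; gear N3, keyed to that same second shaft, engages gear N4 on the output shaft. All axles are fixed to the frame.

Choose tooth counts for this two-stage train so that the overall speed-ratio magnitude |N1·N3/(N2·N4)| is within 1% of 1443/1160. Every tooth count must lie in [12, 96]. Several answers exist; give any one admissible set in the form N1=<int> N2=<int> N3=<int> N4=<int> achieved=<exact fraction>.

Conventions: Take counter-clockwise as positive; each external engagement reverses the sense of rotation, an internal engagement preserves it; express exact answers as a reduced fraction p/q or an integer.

N1=37 N2=20 N3=39 N4=58 achieved=1443/1160

class = fixed-axis compound train [2-stage, 1443/1160 wanted]
target = 1443/1160 in lowest terms: an exact hit needs N1·N3 = k·1443 and N2·N4 = k·1160 for one integer k, every count in [12, 96]; additionally prefer no 1:1 stage (N1 ≠ N2, N3 ≠ N4)
k = 1: N1·N3 = 1443 = 37·39, N2·N4 = 1160 = 20·58
achieved = 37·39/(20·58) = 1443/1160; |achieved − target| = 0 ≤ 1443/116000 ✓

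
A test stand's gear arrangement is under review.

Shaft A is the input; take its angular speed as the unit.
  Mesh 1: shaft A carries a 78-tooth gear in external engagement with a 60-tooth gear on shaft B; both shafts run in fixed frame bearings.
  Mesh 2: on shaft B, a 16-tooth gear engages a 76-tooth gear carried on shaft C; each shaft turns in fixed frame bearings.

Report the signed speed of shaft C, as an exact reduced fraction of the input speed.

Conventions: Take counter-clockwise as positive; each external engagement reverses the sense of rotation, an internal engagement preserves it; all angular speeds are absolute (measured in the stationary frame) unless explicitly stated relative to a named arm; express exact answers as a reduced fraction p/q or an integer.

26/95

2-mesh fixed-axis compound train (all bearings frame-fixed)
mesh 1 [78T→60T]: |ω|/ω_in = 1×78/60 = 13/10, sense flips to −
mesh 2 [16T→76T]: |ω|/ω_in = (13/10)×16/76 = 26/95, sense flips to +
signed output speed (× input speed) = 26/95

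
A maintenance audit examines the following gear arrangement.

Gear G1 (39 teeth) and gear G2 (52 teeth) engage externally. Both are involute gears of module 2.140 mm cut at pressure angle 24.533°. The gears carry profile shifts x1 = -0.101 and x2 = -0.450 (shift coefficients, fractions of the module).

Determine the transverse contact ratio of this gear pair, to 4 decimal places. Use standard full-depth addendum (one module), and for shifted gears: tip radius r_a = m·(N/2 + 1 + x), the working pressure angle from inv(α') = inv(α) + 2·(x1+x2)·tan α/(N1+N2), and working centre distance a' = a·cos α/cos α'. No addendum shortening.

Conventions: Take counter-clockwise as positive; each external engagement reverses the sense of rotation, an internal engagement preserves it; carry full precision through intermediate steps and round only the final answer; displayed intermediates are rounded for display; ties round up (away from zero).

1.6280

topology: single-mesh involute geometry — m = 2.140, 39T/52T pair
base radii: r_b1 = 37.962710, r_b2 = 50.616947
tip radii: r_a1 = 43.653860, r_a2 = 56.817000
inv(α') = inv(24.533°) + 2·(-0.101-0.450)·tan α/(39+52) = 0.02271317  ⇒  α' = 22.89262°
a' = a·cos α / cos α' = 97.3700·cos 24.533°/cos 22.89262° = 96.153109
action lengths: √(r_a1²−r_b1²) = 21.552079, √(r_a2²−r_b2²) = 25.808838
base pitch p_b = π·m·cos α = 6.116070
CR = (21.552079 + 25.808838 − 96.153109·sin 22.89262°)/6.116070 = 1.627981
contact ratio ≈ 1.6280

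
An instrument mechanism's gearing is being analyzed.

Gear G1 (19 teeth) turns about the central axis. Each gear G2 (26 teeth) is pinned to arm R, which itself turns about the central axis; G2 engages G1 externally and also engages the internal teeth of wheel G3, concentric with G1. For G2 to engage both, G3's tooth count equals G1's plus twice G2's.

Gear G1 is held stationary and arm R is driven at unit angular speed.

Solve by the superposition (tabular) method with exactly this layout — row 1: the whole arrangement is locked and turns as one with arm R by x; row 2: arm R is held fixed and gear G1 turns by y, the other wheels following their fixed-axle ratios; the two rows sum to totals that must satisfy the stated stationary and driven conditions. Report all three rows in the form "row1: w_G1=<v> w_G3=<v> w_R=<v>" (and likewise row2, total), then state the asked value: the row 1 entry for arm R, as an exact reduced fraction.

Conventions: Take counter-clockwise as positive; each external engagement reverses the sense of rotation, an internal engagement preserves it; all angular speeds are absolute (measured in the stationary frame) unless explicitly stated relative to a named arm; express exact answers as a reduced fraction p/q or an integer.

recognized (axles ride arm R): planetary set, 19/26/71 teeth
row 1 (train locked, turned with arm): all members turn x
row 2: sun turns y, ring = −(19/71)·y, arm 0
boundary: total ω_sun = x + y = 0 and total ω_arm = x = 1  ⇒  y = -1, x = 1
row 2 ring = −(19/71)·(-1) = 19/71
totals (row 1 + row 2): sun 1 + (-1) = 0, ring 1 + 19/71 = 90/71, arm 1 + 0 = 1
asked cell (row1, arm) = 1

row1: w_G1=1 w_G3=1 w_R=1
row2: w_G1=-1 w_G3=19/71 w_R=0
total: w_G1=0 w_G3=90/71 w_R=1
asked value: 1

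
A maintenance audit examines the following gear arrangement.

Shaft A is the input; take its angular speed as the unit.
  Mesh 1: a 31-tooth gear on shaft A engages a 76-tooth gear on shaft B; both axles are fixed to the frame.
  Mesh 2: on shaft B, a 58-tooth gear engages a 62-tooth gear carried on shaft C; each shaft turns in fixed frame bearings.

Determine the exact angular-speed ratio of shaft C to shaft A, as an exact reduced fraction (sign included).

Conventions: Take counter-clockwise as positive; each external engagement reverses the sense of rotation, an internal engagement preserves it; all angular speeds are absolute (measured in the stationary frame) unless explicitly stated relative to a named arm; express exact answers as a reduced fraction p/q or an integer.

class = fixed-axis compound train [2 meshes; 2 ratios multiply, 2 sense flips]
mesh 1 [31T→76T]: running ratio 31/76, sense −
mesh 2 [58T→62T]: running ratio 29/76, sense +
ω_out/ω_in = 29/76

29/76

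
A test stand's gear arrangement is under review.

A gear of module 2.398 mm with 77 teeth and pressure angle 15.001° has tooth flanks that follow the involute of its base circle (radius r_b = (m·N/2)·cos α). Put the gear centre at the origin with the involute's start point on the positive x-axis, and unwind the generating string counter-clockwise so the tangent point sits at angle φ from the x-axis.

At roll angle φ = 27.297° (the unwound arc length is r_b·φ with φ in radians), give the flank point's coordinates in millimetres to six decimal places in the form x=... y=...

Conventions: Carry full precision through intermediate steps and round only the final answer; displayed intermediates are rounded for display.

x=98.730264 y=3.142082

class = single-mesh tooth geometry [base-circle involute, m = 2.398, 77T]
pitch radius r_p = m·N/2 = 2.398·77/2 = 92.323000
base radius r_b = r_p·cos α = 92.323000·cos 15.001° = 89.176753
roll angle φ = 27.297° = 0.47642253 rad
x = r_b·(cos φ + φ·sin φ) = 98.730264
y = r_b·(sin φ − φ·cos φ) = 3.142082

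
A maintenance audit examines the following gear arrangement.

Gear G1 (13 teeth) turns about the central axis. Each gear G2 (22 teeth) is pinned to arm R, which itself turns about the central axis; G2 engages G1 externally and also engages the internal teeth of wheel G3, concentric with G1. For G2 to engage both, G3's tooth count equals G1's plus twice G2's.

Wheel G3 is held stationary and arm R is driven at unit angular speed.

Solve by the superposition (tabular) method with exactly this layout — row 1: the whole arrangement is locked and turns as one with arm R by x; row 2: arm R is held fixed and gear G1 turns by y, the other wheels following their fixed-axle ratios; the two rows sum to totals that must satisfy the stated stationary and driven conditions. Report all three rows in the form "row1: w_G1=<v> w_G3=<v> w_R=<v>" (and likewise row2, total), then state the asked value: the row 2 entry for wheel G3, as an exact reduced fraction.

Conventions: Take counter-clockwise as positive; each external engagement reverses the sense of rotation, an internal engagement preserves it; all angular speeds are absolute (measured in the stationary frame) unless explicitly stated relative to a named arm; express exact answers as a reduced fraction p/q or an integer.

topology: planetary set — G1 13T / G2 22T / G3 57T, arm = carrier (Willis)
row 1: whole set turns with the arm by x
row 2: sun turns y, ring = −(13/57)·y, arm 0
boundary: total ω_ring = x − (13/57)·y = 0 and total ω_arm = x = 1  ⇒  y = 57/13, x = 1
row 2 ring = −(13/57)·57/13 = -1
totals (row 1 + row 2): sun 1 + 57/13 = 70/13, ring 1 + (-1) = 0, arm 1 + 0 = 1
asked cell (row2, ring) = -1

row1: w_G1=1 w_G3=1 w_R=1
row2: w_G1=57/13 w_G3=-1 w_R=0
total: w_G1=70/13 w_G3=0 w_R=1
asked value: -1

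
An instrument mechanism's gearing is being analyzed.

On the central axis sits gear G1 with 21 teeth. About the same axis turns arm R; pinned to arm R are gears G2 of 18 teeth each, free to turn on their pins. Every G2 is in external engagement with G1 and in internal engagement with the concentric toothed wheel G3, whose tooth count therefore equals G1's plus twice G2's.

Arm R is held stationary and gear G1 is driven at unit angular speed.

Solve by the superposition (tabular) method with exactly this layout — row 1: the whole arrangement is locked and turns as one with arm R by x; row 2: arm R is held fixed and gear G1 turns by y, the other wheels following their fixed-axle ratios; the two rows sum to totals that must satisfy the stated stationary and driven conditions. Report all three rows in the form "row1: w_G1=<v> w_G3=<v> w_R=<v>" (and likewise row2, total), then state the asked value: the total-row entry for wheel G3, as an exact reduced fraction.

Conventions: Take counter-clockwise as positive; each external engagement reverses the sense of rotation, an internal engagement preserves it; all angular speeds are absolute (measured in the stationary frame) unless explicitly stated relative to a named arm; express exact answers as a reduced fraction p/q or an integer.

row1: w_G1=0 w_G3=0 w_R=0
row2: w_G1=1 w_G3=-7/19 w_R=0
total: w_G1=1 w_G3=-7/19 w_R=0
asked value: -7/19

class = planetary set [G3 = 21+2·18 = 57; Willis about the carrier]
superposition row 1 [locked train]: every member turns x
row 2 (arm held, sun turns y): ω_ring = −(21/57)·y, ω_arm = 0
boundary: total ω_arm = x = 0 and total ω_sun = x + y = 1  ⇒  y = 1, x = 0
row 2 ring = −(21/57)·1 = -7/19
totals (row 1 + row 2): sun 0 + 1 = 1, ring 0 + (-7/19) = -7/19, arm 0 + 0 = 0
asked cell (total, ring) = -7/19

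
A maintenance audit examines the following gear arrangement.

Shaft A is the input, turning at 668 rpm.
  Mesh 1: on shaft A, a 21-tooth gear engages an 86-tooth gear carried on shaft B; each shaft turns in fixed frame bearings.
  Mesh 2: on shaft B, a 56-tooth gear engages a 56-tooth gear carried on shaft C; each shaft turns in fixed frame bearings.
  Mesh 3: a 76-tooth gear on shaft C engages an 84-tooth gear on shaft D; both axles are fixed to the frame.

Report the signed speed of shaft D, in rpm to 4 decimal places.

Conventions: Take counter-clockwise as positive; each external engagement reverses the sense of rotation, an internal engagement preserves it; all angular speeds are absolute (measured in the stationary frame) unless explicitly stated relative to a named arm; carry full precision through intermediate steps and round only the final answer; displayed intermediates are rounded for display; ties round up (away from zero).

-147.5814 rpm

topology: fixed-axis compound train — 3 meshes, A→D
mesh 1 [21T→86T]: ω = 668.0000×21/86 = 163.1163 rpm, sense flips to −
mesh 2 [56T→56T]: ω = 163.1163×56/56 = 163.1163 rpm, sense flips to +
mesh 3 [76T→84T]: ω = 163.1163×76/84 = 147.5814 rpm, sense flips to −
signed output speed = -147.5814 rpm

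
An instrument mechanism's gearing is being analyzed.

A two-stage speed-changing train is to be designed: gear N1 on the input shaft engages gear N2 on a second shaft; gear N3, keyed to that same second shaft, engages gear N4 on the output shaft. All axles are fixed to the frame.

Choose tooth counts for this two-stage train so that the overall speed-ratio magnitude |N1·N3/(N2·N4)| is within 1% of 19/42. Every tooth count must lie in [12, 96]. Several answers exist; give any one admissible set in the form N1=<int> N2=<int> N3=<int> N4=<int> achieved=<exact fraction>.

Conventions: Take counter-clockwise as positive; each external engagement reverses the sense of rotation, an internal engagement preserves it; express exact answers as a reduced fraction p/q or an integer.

topology: fixed-axis compound train — 2 stages, target 19/42
target = 19/42 in lowest terms: an exact hit needs N1·N3 = k·19 and N2·N4 = k·42 for one integer k, every count in [12, 96]; additionally prefer no 1:1 stage (N1 ≠ N2, N3 ≠ N4)
k = 1…11: no 1:1-free in-range split of k·19 and k·42 into factor pairs; take k = 12
k = 12: N1·N3 = 228 = 12·19, N2·N4 = 504 = 42·12
achieved = 12·19/(42·12) = 19/42; |achieved − target| = 0 ≤ 19/4200 ✓

N1=12 N2=42 N3=19 N4=12 achieved=19/42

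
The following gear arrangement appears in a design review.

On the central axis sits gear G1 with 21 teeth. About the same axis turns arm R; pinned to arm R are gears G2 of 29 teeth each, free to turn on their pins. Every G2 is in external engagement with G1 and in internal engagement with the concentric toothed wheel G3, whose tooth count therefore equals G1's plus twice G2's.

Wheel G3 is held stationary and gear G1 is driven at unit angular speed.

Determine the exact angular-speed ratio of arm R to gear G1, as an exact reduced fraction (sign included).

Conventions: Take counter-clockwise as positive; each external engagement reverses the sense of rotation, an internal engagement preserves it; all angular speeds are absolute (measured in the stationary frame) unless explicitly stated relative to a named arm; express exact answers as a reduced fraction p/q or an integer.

21/100

topology: planetary set — G1 21T / G2 29T / G3 79T, arm = carrier (Willis)
ring teeth: 21 + 2·29 = 79
21(ω_sun−ω_arm) = −79(ω_ring−ω_arm),  ω_ring = 0, ω_sun = 1
21(1−ω_arm) = −79(0−ω_arm)  ⇒  100·ω_arm = 21  ⇒  ω_arm = 21/100
ω_out/ω_in = 21/100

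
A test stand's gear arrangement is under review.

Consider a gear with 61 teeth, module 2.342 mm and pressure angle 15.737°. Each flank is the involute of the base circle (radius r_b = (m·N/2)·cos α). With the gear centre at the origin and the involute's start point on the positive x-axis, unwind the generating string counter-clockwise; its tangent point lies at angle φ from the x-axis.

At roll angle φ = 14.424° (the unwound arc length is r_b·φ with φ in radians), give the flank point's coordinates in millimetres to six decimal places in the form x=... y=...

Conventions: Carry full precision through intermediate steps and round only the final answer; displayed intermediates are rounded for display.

topology: single-mesh involute geometry — m = 2.342, N = 61
pitch radius r_p = m·N/2 = 2.342·61/2 = 71.431000
base radius r_b = r_p·cos α = 71.431000·cos 15.737° = 68.753538
roll angle φ = 14.424° = 0.25174629 rad
x = r_b·(cos φ + φ·sin φ) = 70.897809
y = r_b·(sin φ − φ·cos φ) = 0.363336

x=70.897809 y=0.363336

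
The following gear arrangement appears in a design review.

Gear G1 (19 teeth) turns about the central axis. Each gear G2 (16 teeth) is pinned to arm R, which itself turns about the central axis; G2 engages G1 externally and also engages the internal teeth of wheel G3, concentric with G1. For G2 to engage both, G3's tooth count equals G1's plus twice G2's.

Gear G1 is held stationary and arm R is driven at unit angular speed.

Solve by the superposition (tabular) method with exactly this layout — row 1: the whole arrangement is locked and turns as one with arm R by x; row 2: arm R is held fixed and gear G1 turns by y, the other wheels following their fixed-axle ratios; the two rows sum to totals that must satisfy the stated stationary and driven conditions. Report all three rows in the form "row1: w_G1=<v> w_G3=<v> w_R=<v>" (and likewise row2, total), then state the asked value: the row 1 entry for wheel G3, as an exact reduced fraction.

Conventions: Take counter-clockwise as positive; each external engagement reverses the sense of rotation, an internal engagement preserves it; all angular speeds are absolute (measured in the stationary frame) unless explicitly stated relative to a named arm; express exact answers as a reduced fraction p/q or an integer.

row1: w_G1=1 w_G3=1 w_R=1
row2: w_G1=-1 w_G3=19/51 w_R=0
total: w_G1=0 w_G3=70/51 w_R=1
asked value: 1

topology: planetary set — G1 19T / G2 16T / G3 51T, arm = carrier (Willis)
row 1 — lock + rotate with arm: ω_sun = ω_ring = ω_arm = x
row 2: sun turns y, ring = −(19/51)·y, arm 0
boundary: total ω_sun = x + y = 0 and total ω_arm = x = 1  ⇒  y = -1, x = 1
row 2 ring = −(19/51)·(-1) = 19/51
totals (row 1 + row 2): sun 1 + (-1) = 0, ring 1 + 19/51 = 70/51, arm 1 + 0 = 1
asked cell (row1, ring) = 1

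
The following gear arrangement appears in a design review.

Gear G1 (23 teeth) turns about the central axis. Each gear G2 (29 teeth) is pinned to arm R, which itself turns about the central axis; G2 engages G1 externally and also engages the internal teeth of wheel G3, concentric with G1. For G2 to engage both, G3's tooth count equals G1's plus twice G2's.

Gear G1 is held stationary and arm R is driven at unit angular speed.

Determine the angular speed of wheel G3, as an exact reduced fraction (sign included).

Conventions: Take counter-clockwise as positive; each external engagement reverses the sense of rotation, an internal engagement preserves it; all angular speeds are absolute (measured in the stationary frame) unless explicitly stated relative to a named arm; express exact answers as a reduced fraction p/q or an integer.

topology: planetary set — G1 23T / G2 29T / G3 81T, arm = carrier (Willis)
ring teeth: 23 + 2·29 = 81
23(ω_sun−ω_arm) = −81(ω_ring−ω_arm),  ω_sun = 0, ω_arm = 1
ω_ring = 1 − (23/81)(0−1) = 104/81
exact speed ratio = 104/81

104/81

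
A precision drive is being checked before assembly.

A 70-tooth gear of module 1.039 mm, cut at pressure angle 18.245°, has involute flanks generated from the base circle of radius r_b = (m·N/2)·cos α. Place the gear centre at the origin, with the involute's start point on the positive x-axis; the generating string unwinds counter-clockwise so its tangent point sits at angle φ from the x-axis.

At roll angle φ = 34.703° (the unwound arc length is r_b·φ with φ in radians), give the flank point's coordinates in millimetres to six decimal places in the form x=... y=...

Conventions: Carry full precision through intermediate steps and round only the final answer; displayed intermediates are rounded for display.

topology: single-mesh involute geometry — m = 1.039, N = 70
pitch radius r_p = m·N/2 = 1.039·70/2 = 36.365000
base radius r_b = r_p·cos α = 36.365000·cos 18.245° = 34.536802
roll angle φ = 34.703° = 0.60568161 rad
x = r_b·(cos φ + φ·sin φ) = 40.302461
y = r_b·(sin φ − φ·cos φ) = 2.465344

x=40.302461 y=2.465344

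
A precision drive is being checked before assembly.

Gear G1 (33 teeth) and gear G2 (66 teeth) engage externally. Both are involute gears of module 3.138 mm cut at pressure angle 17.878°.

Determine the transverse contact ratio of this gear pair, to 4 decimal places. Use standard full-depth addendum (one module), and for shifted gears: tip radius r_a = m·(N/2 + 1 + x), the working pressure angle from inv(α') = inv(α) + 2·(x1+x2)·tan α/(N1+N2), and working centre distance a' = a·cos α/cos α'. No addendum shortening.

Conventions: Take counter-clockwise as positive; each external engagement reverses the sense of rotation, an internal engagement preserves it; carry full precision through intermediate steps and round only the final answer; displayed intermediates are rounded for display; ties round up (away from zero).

1.8569

recognized (one external pair, fixed centres): single-mesh tooth geometry, m = 3.138, N1 = 33, N2 = 66
base radii: r_b1 = 49.276810, r_b2 = 98.553621
tip radii: r_a1 = 54.915000, r_a2 = 106.692000
no profile shift: α' = α, a' = a
action lengths: √(r_a1²−r_b1²) = 24.237434, √(r_a2²−r_b2²) = 40.870120
base pitch p_b = π·m·cos α = 9.382283
CR = (24.237434 + 40.870120 − 155.331000·sin 17.87800°)/9.382283 = 1.856936
contact ratio ≈ 1.8569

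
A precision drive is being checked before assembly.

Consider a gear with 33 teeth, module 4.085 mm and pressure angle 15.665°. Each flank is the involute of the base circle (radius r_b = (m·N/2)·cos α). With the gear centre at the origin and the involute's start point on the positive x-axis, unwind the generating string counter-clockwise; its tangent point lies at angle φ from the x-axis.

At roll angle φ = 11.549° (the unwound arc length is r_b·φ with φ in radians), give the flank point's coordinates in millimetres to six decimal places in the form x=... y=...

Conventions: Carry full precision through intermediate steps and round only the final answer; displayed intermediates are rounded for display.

topology: single-mesh involute geometry — m = 4.085, N = 33
pitch radius r_p = m·N/2 = 4.085·33/2 = 67.402500
base radius r_b = r_p·cos α = 67.402500·cos 15.665° = 64.898960
roll angle φ = 11.549° = 0.20156808 rad
x = r_b·(cos φ + φ·sin φ) = 66.204011
y = r_b·(sin φ − φ·cos φ) = 0.176448

x=66.204011 y=0.176448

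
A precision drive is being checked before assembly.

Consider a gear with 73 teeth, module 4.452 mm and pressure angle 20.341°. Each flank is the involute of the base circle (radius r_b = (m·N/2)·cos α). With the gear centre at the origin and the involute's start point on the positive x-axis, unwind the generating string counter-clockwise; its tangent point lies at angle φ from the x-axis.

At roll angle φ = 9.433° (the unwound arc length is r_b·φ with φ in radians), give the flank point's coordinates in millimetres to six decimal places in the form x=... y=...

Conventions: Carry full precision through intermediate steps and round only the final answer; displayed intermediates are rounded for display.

x=154.415670 y=0.226031

class = single-mesh tooth geometry [base-circle involute, m = 4.452, 73T]
pitch radius r_p = m·N/2 = 4.452·73/2 = 162.498000
base radius r_b = r_p·cos α = 162.498000·cos 20.341° = 152.364695
roll angle φ = 9.433° = 0.16463691 rad
x = r_b·(cos φ + φ·sin φ) = 154.415670
y = r_b·(sin φ − φ·cos φ) = 0.226031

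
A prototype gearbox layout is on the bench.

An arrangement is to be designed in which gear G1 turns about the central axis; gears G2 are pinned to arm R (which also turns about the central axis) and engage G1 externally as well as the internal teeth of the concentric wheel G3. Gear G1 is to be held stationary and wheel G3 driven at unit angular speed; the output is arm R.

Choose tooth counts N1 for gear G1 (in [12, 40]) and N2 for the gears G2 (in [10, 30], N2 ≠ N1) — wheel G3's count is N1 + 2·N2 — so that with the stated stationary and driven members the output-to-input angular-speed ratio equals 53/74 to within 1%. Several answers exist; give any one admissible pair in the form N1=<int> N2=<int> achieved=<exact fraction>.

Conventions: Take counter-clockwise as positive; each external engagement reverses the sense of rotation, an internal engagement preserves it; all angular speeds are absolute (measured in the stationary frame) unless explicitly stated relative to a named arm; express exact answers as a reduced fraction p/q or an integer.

N1=21 N2=16 achieved=53/74

design class (target 53/74): planetary set
Willis with ω_sun = 0: ω_arm/ω_ring = N3/(N1+N3); set equal to 53/74  ⇒  N3/N1 = (53/74)/(1 − 53/74) = 53/21
N3 = N1 + 2·N2  ⇒  N2/N1 = (N3/N1 − 1)/2 = (53/21 − 1)/2 = 16/21
smallest multiple with N1 ≥ 12 and N2 ≥ 10: k = 1  ⇒  N1 = 1·21 = 21, N2 = 1·16 = 16 (N1 ≤ 40, N2 ≤ 30, N2 ≠ N1 ✓), N3 = 21 + 2·16 = 53
check: N3/(N1+N3) with N1 = 21, N3 = 53 gives 53/74; |achieved − target| = 0 ≤ 53/7400 ✓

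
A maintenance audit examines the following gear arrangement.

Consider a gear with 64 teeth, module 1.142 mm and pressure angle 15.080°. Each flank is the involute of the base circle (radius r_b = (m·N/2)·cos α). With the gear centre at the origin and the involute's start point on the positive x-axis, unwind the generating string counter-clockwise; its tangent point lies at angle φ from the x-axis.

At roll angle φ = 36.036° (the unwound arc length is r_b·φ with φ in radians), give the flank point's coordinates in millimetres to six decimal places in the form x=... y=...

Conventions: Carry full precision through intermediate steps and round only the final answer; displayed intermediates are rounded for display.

topology: single-mesh involute geometry — m = 1.142, N = 64
pitch radius r_p = m·N/2 = 1.142·64/2 = 36.544000
base radius r_b = r_p·cos α = 36.544000·cos 15.080° = 35.285553
roll angle φ = 36.036° = 0.62894685 rad
x = r_b·(cos φ + φ·sin φ) = 41.589417
y = r_b·(sin φ − φ·cos φ) = 2.812158

x=41.589417 y=2.812158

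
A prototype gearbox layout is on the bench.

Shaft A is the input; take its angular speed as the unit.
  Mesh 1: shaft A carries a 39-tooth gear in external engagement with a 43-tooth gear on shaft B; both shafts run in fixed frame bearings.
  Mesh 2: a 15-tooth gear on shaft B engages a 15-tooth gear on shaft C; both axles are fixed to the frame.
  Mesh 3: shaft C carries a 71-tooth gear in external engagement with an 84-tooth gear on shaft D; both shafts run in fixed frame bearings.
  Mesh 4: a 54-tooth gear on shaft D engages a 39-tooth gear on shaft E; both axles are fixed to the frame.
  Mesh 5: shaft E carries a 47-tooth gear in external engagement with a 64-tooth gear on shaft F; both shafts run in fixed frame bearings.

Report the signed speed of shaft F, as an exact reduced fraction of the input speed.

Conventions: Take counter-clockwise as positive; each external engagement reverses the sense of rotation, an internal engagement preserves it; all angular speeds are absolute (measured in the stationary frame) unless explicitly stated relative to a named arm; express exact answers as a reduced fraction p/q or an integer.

5-mesh fixed-axis compound train (all bearings frame-fixed)
mesh 1 [39T→43T]: |ω|/ω_in = 1×39/43 = 39/43, sense flips to −
mesh 2 [15T→15T]: |ω|/ω_in = (39/43)×15/15 = 39/43, sense flips to +
mesh 3 [71T→84T]: |ω|/ω_in = (39/43)×71/84 = 923/1204, sense flips to −
mesh 4 [54T→39T]: |ω|/ω_in = (923/1204)×54/39 = 639/602, sense flips to +
mesh 5 [47T→64T]: |ω|/ω_in = (639/602)×47/64 = 30033/38528, sense flips to −
signed output speed (× input speed) = -30033/38528

-30033/38528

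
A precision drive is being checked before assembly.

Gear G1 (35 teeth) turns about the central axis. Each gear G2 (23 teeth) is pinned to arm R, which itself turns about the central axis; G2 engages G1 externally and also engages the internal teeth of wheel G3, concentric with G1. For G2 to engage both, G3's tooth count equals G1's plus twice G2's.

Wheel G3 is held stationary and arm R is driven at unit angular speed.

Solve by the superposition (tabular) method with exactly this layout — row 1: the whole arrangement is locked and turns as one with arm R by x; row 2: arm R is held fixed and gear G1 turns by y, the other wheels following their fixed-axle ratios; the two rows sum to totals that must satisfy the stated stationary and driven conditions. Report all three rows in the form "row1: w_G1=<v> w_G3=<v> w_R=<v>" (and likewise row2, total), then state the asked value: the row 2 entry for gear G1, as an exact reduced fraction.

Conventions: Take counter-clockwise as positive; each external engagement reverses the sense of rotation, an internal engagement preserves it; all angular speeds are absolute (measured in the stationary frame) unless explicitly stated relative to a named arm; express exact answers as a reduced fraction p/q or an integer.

row1: w_G1=1 w_G3=1 w_R=1
row2: w_G1=81/35 w_G3=-1 w_R=0
total: w_G1=116/35 w_G3=0 w_R=1
asked value: 81/35

recognized (axles ride arm R): planetary set, 35/23/81 teeth
superposition row 1 [locked train]: every member turns x
superposition row 2 [arm held]: sun y, ring −(35/81)·y, arm 0
boundary: total ω_ring = x − (35/81)·y = 0 and total ω_arm = x = 1  ⇒  y = 81/35, x = 1
row 2 ring = −(35/81)·81/35 = -1
totals (row 1 + row 2): sun 1 + 81/35 = 116/35, ring 1 + (-1) = 0, arm 1 + 0 = 1
asked cell (row2, sun) = 81/35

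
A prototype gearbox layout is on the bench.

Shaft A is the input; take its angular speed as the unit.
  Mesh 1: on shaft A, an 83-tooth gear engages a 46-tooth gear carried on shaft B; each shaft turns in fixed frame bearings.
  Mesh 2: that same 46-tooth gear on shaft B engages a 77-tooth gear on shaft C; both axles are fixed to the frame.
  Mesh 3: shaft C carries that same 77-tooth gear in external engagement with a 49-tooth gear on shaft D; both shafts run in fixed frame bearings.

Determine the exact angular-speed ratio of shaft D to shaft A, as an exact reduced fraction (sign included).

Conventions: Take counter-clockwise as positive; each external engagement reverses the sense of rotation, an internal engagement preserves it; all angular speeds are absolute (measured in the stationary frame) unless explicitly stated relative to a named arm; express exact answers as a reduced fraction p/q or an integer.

-83/49

class = fixed-axis compound train [3 meshes; 3 ratios multiply, 3 sense flips]
mesh 1 [83T→46T]: running ratio 83/46, sense −
mesh 2 [46T→77T]: running ratio 83/77, sense +
mesh 3 [77T→49T]: running ratio 83/49, sense −
ω_out/ω_in = -83/49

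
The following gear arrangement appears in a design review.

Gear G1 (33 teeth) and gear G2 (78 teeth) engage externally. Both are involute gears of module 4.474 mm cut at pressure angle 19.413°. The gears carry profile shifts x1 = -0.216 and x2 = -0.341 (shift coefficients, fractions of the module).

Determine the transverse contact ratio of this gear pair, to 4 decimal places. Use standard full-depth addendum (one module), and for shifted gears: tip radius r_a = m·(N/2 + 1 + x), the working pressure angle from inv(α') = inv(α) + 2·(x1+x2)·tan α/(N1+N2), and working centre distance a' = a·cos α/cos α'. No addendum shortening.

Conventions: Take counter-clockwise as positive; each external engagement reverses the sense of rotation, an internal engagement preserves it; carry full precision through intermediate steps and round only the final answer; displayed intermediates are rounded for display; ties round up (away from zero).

recognized (one external pair, fixed centres): single-mesh tooth geometry, m = 4.474, N1 = 33, N2 = 78
base radii: r_b1 = 69.624075, r_b2 = 164.565994
tip radii: r_a1 = 77.328616, r_a2 = 177.434366
inv(α') = inv(19.413°) + 2·(-0.216-0.341)·tan α/(33+78) = 0.01005307  ⇒  α' = 17.60702°
a' = a·cos α / cos α' = 248.3070·cos 19.413°/cos 17.60702° = 245.700234
action lengths: √(r_a1²−r_b1²) = 33.648226, √(r_a2²−r_b2²) = 66.339941
base pitch p_b = π·m·cos α = 13.256393
CR = (33.648226 + 66.339941 − 245.700234·sin 17.60702°)/13.256393 = 1.936208
contact ratio ≈ 1.9362

1.9362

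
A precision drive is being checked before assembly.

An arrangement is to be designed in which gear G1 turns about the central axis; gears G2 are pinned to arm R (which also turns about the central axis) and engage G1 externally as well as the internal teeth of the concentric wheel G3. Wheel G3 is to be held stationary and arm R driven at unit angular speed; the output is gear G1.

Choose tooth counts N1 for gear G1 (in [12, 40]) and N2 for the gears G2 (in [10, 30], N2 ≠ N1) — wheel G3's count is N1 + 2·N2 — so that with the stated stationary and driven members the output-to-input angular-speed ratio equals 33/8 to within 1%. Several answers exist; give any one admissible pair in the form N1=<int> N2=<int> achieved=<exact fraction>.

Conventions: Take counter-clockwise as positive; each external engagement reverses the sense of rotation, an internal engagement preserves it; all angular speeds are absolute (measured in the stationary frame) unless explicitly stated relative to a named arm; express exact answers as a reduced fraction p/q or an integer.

planetary set to be sized for 33/8 (Willis relation)
Willis with ω_ring = 0: ω_sun/ω_arm = (N1+N3)/N1; set equal to 33/8  ⇒  N3/N1 = 33/8 − 1 = 25/8
N3 = N1 + 2·N2  ⇒  N2/N1 = (N3/N1 − 1)/2 = (25/8 − 1)/2 = 17/16
smallest multiple with N1 ≥ 12 and N2 ≥ 10: k = 1  ⇒  N1 = 1·16 = 16, N2 = 1·17 = 17 (N1 ≤ 40, N2 ≤ 30, N2 ≠ N1 ✓), N3 = 16 + 2·17 = 50
check: (N1+N3)/N1 with N1 = 16, N3 = 50 gives 33/8; |achieved − target| = 0 ≤ 33/800 ✓

N1=16 N2=17 achieved=33/8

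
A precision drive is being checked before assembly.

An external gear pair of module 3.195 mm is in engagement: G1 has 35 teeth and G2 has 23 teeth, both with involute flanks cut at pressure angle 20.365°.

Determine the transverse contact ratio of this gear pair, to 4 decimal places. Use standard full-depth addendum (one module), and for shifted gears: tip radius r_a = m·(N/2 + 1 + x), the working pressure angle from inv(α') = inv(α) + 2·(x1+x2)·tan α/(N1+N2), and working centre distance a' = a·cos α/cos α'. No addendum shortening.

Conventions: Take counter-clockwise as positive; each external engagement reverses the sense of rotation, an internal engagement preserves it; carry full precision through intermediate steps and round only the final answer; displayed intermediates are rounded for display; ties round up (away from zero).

class = single-mesh tooth geometry [involute pair 35T × 23T, m = 3.195]
base radii: r_b1 = 52.417675, r_b2 = 34.445901
tip radii: r_a1 = 59.107500, r_a2 = 39.937500
no profile shift: α' = α, a' = a
action lengths: √(r_a1²−r_b1²) = 27.314537, √(r_a2²−r_b2²) = 20.210983
base pitch p_b = π·m·cos α = 9.409999
CR = (27.314537 + 20.210983 − 92.655000·sin 20.36500°)/9.409999 = 1.623978
contact ratio ≈ 1.6240

1.6240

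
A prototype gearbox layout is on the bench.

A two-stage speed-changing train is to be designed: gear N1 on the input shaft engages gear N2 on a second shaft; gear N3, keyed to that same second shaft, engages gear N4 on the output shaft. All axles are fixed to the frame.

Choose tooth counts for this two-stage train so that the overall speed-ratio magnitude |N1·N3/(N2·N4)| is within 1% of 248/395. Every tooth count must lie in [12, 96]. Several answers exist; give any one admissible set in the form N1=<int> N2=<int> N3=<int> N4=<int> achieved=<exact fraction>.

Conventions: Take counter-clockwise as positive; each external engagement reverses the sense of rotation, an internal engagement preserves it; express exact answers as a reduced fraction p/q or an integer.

topology: fixed-axis compound train — 2 stages, target 248/395
target = 248/395 in lowest terms: an exact hit needs N1·N3 = k·248 and N2·N4 = k·395 for one integer k, every count in [12, 96]; additionally prefer no 1:1 stage (N1 ≠ N2, N3 ≠ N4)
k = 1…2: no 1:1-free in-range split of k·248 and k·395 into factor pairs; take k = 3
k = 3: N1·N3 = 744 = 12·62, N2·N4 = 1185 = 15·79
achieved = 12·62/(15·79) = 248/395; |achieved − target| = 0 ≤ 62/9875 ✓

N1=12 N2=15 N3=62 N4=79 achieved=248/395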